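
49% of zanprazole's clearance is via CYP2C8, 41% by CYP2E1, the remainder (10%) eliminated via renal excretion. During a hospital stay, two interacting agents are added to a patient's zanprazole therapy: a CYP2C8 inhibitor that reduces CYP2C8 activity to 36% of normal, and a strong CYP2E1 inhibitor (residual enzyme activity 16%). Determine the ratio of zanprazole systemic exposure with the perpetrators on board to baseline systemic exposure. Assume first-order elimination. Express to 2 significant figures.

2.9

The CYP2C8 pathway (49% of clearance) drops to 0.36× activity: 0.49 × 0.36 = 0.1764.
The CYP2E1 pathway (41% of clearance) drops to 0.16× activity: 0.41 × 0.16 = 0.0656.
Non-CYP routes (10%) are unchanged.
Relative clearance = 0.1764 + 0.0656 + 0.1 = 0.342.
Because systemic exposure varies inversely with clearance, the combined effect is 1 / 0.342 = 2.9.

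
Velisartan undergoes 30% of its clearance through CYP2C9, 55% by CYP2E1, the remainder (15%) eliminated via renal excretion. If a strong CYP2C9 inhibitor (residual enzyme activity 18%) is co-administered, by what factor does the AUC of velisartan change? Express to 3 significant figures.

1.33

CYP2C9: 0.3 × 0.18 = 0.054
CYP2E1: 0.55 (unchanged)
Other: 0.15 (unchanged)
New clearance relative to baseline: 0.054 + 0.55 + 0.15 = 0.754.
Since AUC ∝ 1/CL, the ratio is 1 / 0.754 = 1.33.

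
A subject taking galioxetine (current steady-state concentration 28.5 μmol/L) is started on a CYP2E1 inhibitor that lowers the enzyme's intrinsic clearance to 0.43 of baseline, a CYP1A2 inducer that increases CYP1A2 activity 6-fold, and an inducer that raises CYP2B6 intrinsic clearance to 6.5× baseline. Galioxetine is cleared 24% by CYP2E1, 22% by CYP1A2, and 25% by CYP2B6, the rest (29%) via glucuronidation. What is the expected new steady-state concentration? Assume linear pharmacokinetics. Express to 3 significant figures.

8.54 μmol/L

CYP2E1: 0.24 × 0.43 = 0.1032
CYP1A2: 0.22 × 6 = 1.32
CYP2B6: 0.25 × 6.5 = 1.625
Other: 0.29 (unchanged)
New clearance relative to baseline: 0.1032 + 1.32 + 1.625 + 0.29 = 3.3382.
New steady-state concentration = 28.5 / 3.3382 = 8.54 μmol/L (concentration scales inversely with clearance).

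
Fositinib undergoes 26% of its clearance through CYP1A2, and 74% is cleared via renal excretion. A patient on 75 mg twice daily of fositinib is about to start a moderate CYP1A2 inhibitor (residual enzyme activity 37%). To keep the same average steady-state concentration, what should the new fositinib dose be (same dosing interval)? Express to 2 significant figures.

The CYP1A2 pathway (26% of clearance) falls to 0.37× activity: 0.26 × 0.37 = 0.0962.
Non-CYP routes (74%) are unchanged.
Relative clearance = 0.0962 + 0.74 = 0.8362.
To maintain the same steady-state level, dose must scale with clearance: new dose = 75 × 0.8362 = 63 mg.

63 mg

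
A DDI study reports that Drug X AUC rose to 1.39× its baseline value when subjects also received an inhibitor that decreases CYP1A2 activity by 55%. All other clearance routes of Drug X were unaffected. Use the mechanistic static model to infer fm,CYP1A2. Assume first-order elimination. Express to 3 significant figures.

0.510

Call the CYP1A2 fraction fm. After the interaction, CL_new/CL_old = fm × 0.45 + (1 − fm).
AUC ratio = 1 / (new CL fraction), so new CL fraction = 1 / 1.39 = 0.7194.
fm × 0.45 + 1 − fm = 0.7194  ⇒  fm × (0.45 − 1) = −0.2806  ⇒  fm = 0.510.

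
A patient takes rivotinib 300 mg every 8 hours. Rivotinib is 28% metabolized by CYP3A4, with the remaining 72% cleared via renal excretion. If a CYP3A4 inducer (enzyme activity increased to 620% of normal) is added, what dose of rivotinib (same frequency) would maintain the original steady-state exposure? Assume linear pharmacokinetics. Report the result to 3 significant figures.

737 mg

CYP3A4: 0.28 × 6.2 = 1.736
Other: 0.72 (unchanged)
New clearance relative to baseline: 1.736 + 0.72 = 2.456.
To maintain the same steady-state level, dose must scale with clearance: new dose = 300 × 2.456 = 737 mg.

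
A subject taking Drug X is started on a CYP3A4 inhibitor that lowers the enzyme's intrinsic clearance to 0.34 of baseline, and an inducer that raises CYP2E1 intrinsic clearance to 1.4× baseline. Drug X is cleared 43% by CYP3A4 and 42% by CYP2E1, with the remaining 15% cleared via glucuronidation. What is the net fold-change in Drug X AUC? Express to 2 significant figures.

The CYP3A4 pathway (43% of clearance) drops to 0.34× activity: 0.43 × 0.34 = 0.1462.
The CYP2E1 pathway (42% of clearance) increases to 1.4× activity: 0.42 × 1.4 = 0.588.
Non-CYP routes (15%) are unchanged.
CL_new/CL_old = 0.1462 + 0.588 + 0.15 = 0.8842.
AUC ∝ 1/CL: fold-change = 1 / 0.8842 = 1.1.

1.1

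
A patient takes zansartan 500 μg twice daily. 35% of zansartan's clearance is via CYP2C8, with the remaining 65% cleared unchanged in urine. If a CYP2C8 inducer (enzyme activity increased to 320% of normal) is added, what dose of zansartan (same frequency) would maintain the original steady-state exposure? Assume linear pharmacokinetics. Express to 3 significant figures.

885 μg

The CYP2C8 pathway (35% of clearance) rises to 3.2× activity: 0.35 × 3.2 = 1.12.
The remaining 65% of clearance is unaffected.
CL_new/CL_old = 1.12 + 0.65 = 1.77.
To maintain the same steady-state level, dose must scale with clearance: new dose = 500 × 1.77 = 885 μg.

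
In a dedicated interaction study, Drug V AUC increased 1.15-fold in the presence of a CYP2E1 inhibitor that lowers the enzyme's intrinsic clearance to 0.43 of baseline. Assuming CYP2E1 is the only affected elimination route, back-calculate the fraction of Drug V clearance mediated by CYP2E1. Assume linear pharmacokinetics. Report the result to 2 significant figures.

Let x = fm,CYP2E1. Because AUC ∝ 1/CL, relative clearance fell to 1/1.15 = 0.8696.
Only the CYP2E1 route changed, so 0.8696 = x·0.43 + (1 − x), giving x = 0.23.

0.23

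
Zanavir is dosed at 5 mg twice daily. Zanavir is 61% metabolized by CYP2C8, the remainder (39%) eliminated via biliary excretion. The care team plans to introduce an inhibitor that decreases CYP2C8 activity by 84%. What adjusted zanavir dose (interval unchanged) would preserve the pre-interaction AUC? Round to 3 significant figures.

2.44 mg

The CYP2C8 pathway (61% of clearance) falls to 0.16× activity: 0.61 × 0.16 = 0.0976.
The remaining 39% of clearance is unaffected.
Relative clearance = 0.0976 + 0.39 = 0.4876.
To maintain the same steady-state level, dose must scale with clearance: new dose = 5 × 0.4876 = 2.44 mg.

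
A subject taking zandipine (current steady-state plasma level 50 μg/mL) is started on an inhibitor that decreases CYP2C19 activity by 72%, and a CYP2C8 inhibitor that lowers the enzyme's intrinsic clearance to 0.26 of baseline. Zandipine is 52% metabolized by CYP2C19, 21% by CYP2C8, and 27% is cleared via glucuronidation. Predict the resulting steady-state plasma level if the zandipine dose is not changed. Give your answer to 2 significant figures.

The CYP2C19 pathway (52% of clearance) is reduced to 0.28× activity: 0.52 × 0.28 = 0.1456.
The CYP2C8 pathway (21% of clearance) is reduced to 0.26× activity: 0.21 × 0.26 = 0.0546.
The remaining 27% of clearance is unaffected.
CL_new/CL_old = 0.1456 + 0.0546 + 0.27 = 0.4702.
Dividing the baseline by the relative clearance: 50 / 0.4702 = 1.1 × 10² μg/mL.

1.1 × 10² μg/mL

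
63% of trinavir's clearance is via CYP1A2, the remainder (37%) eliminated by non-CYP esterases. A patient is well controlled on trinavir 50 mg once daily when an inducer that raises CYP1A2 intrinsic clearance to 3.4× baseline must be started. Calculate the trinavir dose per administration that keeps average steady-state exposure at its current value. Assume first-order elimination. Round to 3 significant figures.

126 mg

The CYP1A2 pathway (63% of clearance) is boosted to 3.4× activity: 0.63 × 3.4 = 2.142.
The remaining 37% of clearance is unaffected.
Relative clearance = 2.142 + 0.37 = 2.512.
Exposure is unchanged when dose changes in proportion to clearance. New dose = 50 mg × 2.512 = 126 mg.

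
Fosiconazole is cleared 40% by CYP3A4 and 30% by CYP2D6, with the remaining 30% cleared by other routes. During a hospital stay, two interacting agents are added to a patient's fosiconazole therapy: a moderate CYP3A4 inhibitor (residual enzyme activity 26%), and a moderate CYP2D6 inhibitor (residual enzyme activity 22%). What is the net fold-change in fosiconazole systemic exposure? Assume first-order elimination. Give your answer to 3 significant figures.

The CYP3A4 pathway (40% of clearance) falls to 0.26× activity: 0.4 × 0.26 = 0.104.
The CYP2D6 pathway (30% of clearance) is reduced to 0.22× activity: 0.3 × 0.22 = 0.066.
The remaining 30% of clearance is unaffected.
CL_new/CL_old = 0.104 + 0.066 + 0.3 = 0.47.
Systemic exposure ∝ 1/CL: fold-change = 1 / 0.47 = 2.13.

2.13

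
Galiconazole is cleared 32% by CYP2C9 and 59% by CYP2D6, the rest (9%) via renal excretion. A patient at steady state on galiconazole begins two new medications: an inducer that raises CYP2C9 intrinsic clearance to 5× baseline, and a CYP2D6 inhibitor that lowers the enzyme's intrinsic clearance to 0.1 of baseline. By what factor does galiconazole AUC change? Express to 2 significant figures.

0.57

CYP2C9: 0.32 × 5 = 1.6
CYP2D6: 0.59 × 0.1 = 0.059
Other: 0.09 (unchanged)
CL_new/CL_old = 1.6 + 0.059 + 0.09 = 1.749.
Net AUC ratio = 1 / 1.749 = 0.57.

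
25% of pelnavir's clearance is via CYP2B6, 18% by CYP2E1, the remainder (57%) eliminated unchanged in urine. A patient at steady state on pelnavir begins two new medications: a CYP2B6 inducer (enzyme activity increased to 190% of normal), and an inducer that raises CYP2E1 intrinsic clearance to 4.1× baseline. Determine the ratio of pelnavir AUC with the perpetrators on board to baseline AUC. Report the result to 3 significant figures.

The CYP2B6 pathway (25% of clearance) rises to 1.9× activity: 0.25 × 1.9 = 0.475.
The CYP2E1 pathway (18% of clearance) increases to 4.1× activity: 0.18 × 4.1 = 0.738.
The remaining 57% of clearance is unaffected.
New clearance relative to baseline: 0.475 + 0.738 + 0.57 = 1.783.
Net AUC ratio = 1 / 1.783 = 0.561.

0.561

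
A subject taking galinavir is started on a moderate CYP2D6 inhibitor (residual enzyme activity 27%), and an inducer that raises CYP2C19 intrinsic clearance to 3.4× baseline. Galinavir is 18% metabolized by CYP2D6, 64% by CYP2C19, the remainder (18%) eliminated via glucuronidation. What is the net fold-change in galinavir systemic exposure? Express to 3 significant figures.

0.416

The CYP2D6 pathway (18% of clearance) drops to 0.27× activity: 0.18 × 0.27 = 0.0486.
The CYP2C19 pathway (64% of clearance) is boosted to 3.4× activity: 0.64 × 3.4 = 2.176.
The remaining 18% of clearance is unaffected.
Relative clearance = 0.0486 + 2.176 + 0.18 = 2.4046.
Net systemic exposure ratio = 1 / 2.4046 = 0.416.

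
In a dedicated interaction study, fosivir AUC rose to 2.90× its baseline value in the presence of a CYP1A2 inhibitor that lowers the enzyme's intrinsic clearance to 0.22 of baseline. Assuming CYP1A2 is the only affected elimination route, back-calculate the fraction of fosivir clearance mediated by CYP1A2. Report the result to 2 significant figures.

0.84

CL'/CL = 1 / 2.90 = 0.3448
0.22·fm + (1 − fm) = 0.3448
fm = (0.3448 − 1) / (0.22 − 1) = 0.84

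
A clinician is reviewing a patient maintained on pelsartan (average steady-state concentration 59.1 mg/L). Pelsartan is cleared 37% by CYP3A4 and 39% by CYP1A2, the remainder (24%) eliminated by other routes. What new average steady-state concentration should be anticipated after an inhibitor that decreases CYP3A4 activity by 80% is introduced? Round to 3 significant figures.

83.9 mg/L

CYP3A4: 0.37 × 0.2 = 0.074
CYP1A2: 0.39 (unchanged)
Other: 0.24 (unchanged)
CL_new/CL_old = 0.074 + 0.39 + 0.24 = 0.704.
Average steady-state concentration ∝ 1/CL, so new value = 59.1 / 0.704 = 83.9 mg/L.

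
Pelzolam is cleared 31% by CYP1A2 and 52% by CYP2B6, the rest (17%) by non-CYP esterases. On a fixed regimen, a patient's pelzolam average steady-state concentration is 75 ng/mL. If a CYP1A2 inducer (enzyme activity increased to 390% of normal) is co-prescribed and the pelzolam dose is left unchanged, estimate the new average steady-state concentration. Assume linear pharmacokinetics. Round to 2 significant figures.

39 ng/mL

The CYP1A2 pathway (31% of clearance) increases to 3.9× activity: 0.31 × 3.9 = 1.209.
CYP2B6 (52%) and the residual 17% are unaffected.
CL_new/CL_old = 1.209 + 0.52 + 0.17 = 1.899.
With dosing unchanged, average steady-state concentration scales as 1/CL: 75 / 1.899 = 39 ng/mL.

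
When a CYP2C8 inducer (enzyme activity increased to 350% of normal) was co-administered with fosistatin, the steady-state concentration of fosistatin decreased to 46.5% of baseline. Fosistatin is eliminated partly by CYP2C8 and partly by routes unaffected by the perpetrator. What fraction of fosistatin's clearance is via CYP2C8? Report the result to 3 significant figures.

0.460

CL'/CL = 1 / 0.465 = 2.151
3.5·fm + (1 − fm) = 2.151
fm = (2.151 − 1) / (3.5 − 1) = 0.460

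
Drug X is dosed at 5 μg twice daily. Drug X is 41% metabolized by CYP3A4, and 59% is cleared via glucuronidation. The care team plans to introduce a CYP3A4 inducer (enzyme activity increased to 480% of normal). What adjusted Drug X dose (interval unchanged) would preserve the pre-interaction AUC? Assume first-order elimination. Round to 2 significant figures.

13 μg

CYP3A4: 0.41 × 4.8 = 1.968
Other: 0.59 (unchanged)
New clearance relative to baseline: 1.968 + 0.59 = 2.558.
Css,avg = (dose rate)/CL, so holding Css fixed requires dose ∝ CL: 5 × 2.558 = 13 μg.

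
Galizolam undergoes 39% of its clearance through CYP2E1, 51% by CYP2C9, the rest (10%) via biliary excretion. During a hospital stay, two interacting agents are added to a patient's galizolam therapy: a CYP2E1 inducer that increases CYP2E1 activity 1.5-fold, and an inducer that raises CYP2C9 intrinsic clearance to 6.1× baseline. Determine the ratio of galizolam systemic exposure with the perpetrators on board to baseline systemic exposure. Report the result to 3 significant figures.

0.263

The CYP2E1 pathway (39% of clearance) rises to 1.5× activity: 0.39 × 1.5 = 0.585.
The CYP2C9 pathway (51% of clearance) rises to 6.1× activity: 0.51 × 6.1 = 3.111.
The remaining 10% of clearance is unaffected.
Relative clearance = 0.585 + 3.111 + 0.1 = 3.796.
Because systemic exposure varies inversely with clearance, the combined effect is 1 / 3.796 = 0.263.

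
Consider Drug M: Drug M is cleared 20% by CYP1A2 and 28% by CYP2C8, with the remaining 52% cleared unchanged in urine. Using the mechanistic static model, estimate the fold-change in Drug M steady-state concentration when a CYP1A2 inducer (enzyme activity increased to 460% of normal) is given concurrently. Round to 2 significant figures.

0.58

The CYP1A2 pathway (20% of clearance) is boosted to 4.6× activity: 0.2 × 4.6 = 0.92.
CYP2C8 (28%) and the residual 52% are unaffected.
Relative clearance = 0.92 + 0.28 + 0.52 = 1.72.
Since steady-state concentration ∝ 1/CL, the ratio is 1 / 1.72 = 0.58.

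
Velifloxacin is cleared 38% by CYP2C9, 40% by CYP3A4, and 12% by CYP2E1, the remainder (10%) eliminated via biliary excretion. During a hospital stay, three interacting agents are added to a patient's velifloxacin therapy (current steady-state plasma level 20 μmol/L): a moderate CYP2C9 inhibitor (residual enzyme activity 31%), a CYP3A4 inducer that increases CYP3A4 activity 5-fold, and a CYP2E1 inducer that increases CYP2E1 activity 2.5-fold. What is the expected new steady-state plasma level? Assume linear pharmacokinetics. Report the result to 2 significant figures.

7.9 μmol/L

The CYP2C9 pathway (38% of clearance) falls to 0.31× activity: 0.38 × 0.31 = 0.1178.
The CYP3A4 pathway (40% of clearance) increases to 5× activity: 0.4 × 5 = 2.
The CYP2E1 pathway (12% of clearance) rises to 2.5× activity: 0.12 × 2.5 = 0.3.
Non-CYP routes (10%) are unchanged.
New clearance relative to baseline: 0.1178 + 2 + 0.3 + 0.1 = 2.5178.
Steady-state plasma level ∝ 1/CL: new value = 20 / 2.5178 = 7.9 μmol/L.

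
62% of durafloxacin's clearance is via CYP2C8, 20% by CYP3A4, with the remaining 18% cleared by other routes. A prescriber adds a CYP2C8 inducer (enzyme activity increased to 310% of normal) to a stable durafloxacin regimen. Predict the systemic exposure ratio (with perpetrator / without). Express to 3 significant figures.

The CYP2C8 pathway (62% of clearance) rises to 3.1× activity: 0.62 × 3.1 = 1.922.
CYP3A4 (20%) and the residual 18% are unaffected.
Relative clearance = 1.922 + 0.2 + 0.18 = 2.302.
Systemic exposure ratio = CL_old/CL_new = 1 / 2.302 = 0.434.

0.434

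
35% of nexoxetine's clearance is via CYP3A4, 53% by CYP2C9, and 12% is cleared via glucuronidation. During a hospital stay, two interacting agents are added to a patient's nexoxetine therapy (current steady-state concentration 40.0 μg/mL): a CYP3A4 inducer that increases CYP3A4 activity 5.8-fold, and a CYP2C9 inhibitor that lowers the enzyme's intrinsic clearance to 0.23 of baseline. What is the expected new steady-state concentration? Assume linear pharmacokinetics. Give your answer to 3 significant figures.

CYP3A4: 0.35 × 5.8 = 2.03
CYP2C9: 0.53 × 0.23 = 0.1219
Other: 0.12 (unchanged)
CL_new/CL_old = 2.03 + 0.1219 + 0.12 = 2.2719.
Steady-state concentration ∝ 1/CL: new value = 40.0 / 2.2719 = 17.6 μg/mL.

17.6 μg/mL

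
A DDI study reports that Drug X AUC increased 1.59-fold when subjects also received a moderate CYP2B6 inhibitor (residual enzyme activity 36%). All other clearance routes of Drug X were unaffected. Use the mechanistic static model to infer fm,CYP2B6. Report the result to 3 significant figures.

0.580

CL'/CL = 1 / 1.59 = 0.6289
0.36·fm + (1 − fm) = 0.6289
fm = (0.6289 − 1) / (0.36 − 1) = 0.580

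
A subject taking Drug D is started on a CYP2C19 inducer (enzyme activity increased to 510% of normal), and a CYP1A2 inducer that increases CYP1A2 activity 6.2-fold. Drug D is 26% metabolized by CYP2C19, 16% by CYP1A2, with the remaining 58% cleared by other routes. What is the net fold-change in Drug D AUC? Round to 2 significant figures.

CYP2C19: 0.26 × 5.1 = 1.326
CYP1A2: 0.16 × 6.2 = 0.992
Other: 0.58 (unchanged)
CL_new/CL_old = 1.326 + 0.992 + 0.58 = 2.898.
Net AUC ratio = 1 / 2.898 = 0.35.

0.35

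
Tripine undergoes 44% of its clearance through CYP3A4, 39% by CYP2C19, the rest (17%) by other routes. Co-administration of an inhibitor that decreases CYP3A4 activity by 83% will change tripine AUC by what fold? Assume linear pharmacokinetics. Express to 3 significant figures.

1.58

The CYP3A4 pathway (44% of clearance) drops to 0.17× activity: 0.44 × 0.17 = 0.0748.
CYP2C19 (39%) and the residual 17% are unaffected.
CL_new/CL_old = 0.0748 + 0.39 + 0.17 = 0.6348.
Since AUC ∝ 1/CL, the ratio is 1 / 0.6348 = 1.58.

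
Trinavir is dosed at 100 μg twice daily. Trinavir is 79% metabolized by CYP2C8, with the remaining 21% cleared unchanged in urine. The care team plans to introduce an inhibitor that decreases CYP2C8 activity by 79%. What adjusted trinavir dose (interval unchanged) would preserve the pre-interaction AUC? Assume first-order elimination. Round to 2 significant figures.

CYP2C8: 0.79 × 0.21 = 0.1659
Other: 0.21 (unchanged)
CL_new/CL_old = 0.1659 + 0.21 = 0.3759.
Css,avg = (dose rate)/CL, so holding Css fixed requires dose ∝ CL: 100 × 0.3759 = 38 μg.

38 μg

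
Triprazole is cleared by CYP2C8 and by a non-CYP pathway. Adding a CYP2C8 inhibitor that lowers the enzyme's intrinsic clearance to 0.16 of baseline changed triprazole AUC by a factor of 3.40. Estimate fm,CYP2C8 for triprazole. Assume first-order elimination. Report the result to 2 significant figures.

CL'/CL = 1 / 3.40 = 0.2941
0.16·fm + (1 − fm) = 0.2941
fm = (0.2941 − 1) / (0.16 − 1) = 0.84

0.84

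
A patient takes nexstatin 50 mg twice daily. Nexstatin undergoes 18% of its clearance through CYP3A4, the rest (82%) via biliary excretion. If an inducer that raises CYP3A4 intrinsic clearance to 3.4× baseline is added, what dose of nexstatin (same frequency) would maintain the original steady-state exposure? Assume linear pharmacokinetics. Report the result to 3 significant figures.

71.6 mg

The CYP3A4 pathway (18% of clearance) is boosted to 3.4× activity: 0.18 × 3.4 = 0.612.
The remaining 82% of clearance is unaffected.
Relative clearance = 0.612 + 0.82 = 1.432.
Exposure is unchanged when dose changes in proportion to clearance. New dose = 50 mg × 1.432 = 71.6 mg.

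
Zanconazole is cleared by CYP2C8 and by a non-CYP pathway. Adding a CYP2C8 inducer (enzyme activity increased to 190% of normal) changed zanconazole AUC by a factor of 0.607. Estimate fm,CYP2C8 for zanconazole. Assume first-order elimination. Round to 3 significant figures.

0.719

Write x for the fraction cleared via CYP2C8. The observed AUC change means clearance rose to 1/0.607 = 1.647 of baseline.
Setting x·1.9 + (1 − x) = 1.647 and solving: x = (1.647 − 1)/(1.9 − 1) = 0.719.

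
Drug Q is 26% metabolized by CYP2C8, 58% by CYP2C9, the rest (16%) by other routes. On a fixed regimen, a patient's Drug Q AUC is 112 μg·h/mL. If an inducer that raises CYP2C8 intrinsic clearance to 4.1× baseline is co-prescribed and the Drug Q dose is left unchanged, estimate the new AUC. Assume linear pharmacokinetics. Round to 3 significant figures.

The CYP2C8 pathway (26% of clearance) rises to 4.1× activity: 0.26 × 4.1 = 1.066.
CYP2C9 (58%) and the residual 16% are unaffected.
New clearance relative to baseline: 1.066 + 0.58 + 0.16 = 1.806.
With dosing unchanged, AUC scales as 1/CL: 112 / 1.806 = 62.0 μg·h/mL.

62.0 μg·h/mL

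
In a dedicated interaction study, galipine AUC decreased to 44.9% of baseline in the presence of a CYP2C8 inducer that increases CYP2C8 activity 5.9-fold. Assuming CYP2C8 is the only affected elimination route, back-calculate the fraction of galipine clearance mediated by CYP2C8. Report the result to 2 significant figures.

0.25

Let fm be the CYP2C8 fraction. New clearance relative to baseline = fm × 5.9 + (1 − fm).
AUC ratio = 1 / (new CL fraction), so new CL fraction = 1 / 0.449 = 2.227.
fm × 5.9 + 1 − fm = 2.227  ⇒  fm × (5.9 − 1) = 1.227  ⇒  fm = 0.25.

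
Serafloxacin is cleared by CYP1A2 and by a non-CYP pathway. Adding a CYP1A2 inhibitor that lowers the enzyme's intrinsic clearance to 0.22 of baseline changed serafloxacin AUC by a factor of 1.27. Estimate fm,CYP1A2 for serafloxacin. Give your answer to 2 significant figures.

0.27

Write x for the fraction cleared via CYP1A2. The observed AUC change means clearance fell to 1/1.27 = 0.7874 of baseline.
Only the CYP1A2 route changed, so 0.7874 = x·0.22 + (1 − x), giving x = 0.27.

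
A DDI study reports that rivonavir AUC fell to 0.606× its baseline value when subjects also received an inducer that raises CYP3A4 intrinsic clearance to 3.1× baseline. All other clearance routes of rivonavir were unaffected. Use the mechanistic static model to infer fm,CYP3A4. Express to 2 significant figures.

0.31

CL'/CL = 1 / 0.606 = 1.65
3.1·fm + (1 − fm) = 1.65
fm = (1.65 − 1) / (3.1 − 1) = 0.31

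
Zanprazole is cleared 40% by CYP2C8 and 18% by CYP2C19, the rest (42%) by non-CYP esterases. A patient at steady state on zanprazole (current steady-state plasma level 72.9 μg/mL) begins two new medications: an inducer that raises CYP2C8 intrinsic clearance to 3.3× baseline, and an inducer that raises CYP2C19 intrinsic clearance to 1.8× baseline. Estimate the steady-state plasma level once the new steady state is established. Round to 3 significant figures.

CYP2C8: 0.4 × 3.3 = 1.32
CYP2C19: 0.18 × 1.8 = 0.324
Other: 0.42 (unchanged)
Relative clearance = 1.32 + 0.324 + 0.42 = 2.064.
Dividing the baseline by the relative clearance: 72.9 / 2.064 = 35.3 μg/mL.

35.3 μg/mL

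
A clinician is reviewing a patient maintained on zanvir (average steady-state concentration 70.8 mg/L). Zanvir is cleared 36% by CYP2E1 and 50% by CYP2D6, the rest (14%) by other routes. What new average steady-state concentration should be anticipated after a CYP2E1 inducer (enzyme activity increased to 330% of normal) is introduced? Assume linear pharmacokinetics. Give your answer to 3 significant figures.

38.7 mg/L

The CYP2E1 pathway (36% of clearance) is boosted to 3.3× activity: 0.36 × 3.3 = 1.188.
CYP2D6 (50%) and the residual 14% are unaffected.
Relative clearance = 1.188 + 0.5 + 0.14 = 1.828.
With dosing unchanged, average steady-state concentration scales as 1/CL: 70.8 / 1.828 = 38.7 mg/L.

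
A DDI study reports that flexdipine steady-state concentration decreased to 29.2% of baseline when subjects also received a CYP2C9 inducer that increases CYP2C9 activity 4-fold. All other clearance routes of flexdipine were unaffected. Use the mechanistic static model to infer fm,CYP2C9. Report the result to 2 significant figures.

0.81

Let x = fm,CYP2C9. Because steady-state concentration ∝ 1/CL, relative clearance rose to 1/0.292 = 3.425.
Only the CYP2C9 route changed, so 3.425 = x·4 + (1 − x), giving x = 0.81.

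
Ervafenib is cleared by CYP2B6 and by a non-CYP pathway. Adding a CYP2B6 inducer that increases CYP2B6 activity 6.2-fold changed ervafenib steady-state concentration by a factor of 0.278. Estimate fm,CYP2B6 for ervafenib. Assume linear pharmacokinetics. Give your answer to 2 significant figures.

0.50

Let x = fm,CYP2B6. Because steady-state concentration ∝ 1/CL, relative clearance rose to 1/0.278 = 3.597.
Setting x·6.2 + (1 − x) = 3.597 and solving: x = (3.597 − 1)/(6.2 − 1) = 0.50.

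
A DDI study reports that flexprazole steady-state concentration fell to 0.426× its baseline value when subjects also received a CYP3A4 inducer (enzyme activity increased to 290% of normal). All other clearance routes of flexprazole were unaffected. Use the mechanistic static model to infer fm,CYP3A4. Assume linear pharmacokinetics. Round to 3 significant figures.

0.709

CL'/CL = 1 / 0.426 = 2.347
2.9·fm + (1 − fm) = 2.347
fm = (2.347 − 1) / (2.9 − 1) = 0.709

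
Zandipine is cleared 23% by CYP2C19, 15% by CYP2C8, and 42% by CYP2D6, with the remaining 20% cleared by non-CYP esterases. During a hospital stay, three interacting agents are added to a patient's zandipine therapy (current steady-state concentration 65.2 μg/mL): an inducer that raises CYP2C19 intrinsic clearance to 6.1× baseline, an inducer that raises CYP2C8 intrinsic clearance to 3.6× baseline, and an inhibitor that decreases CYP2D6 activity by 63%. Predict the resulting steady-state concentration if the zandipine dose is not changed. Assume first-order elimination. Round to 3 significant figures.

The CYP2C19 pathway (23% of clearance) rises to 6.1× activity: 0.23 × 6.1 = 1.403.
The CYP2C8 pathway (15% of clearance) is boosted to 3.6× activity: 0.15 × 3.6 = 0.54.
The CYP2D6 pathway (42% of clearance) is reduced to 0.37× activity: 0.42 × 0.37 = 0.1554.
Non-CYP routes (20%) are unchanged.
CL_new/CL_old = 1.403 + 0.54 + 0.1554 + 0.2 = 2.2984.
Dividing the baseline by the relative clearance: 65.2 / 2.2984 = 28.4 μg/mL.

28.4 μg/mL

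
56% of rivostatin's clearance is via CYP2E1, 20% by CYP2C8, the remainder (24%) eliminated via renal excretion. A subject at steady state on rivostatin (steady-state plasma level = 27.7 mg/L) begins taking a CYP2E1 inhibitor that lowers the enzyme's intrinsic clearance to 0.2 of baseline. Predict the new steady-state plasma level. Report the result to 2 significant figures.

50 mg/L

CYP2E1: 0.56 × 0.2 = 0.112
CYP2C8: 0.2 (unchanged)
Other: 0.24 (unchanged)
CL_new/CL_old = 0.112 + 0.2 + 0.24 = 0.552.
With dosing unchanged, steady-state plasma level scales as 1/CL: 27.7 / 0.552 = 50 mg/L.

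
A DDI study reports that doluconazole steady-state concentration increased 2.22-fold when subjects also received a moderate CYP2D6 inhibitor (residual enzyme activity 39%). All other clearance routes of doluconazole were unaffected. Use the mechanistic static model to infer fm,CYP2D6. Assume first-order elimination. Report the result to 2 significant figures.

CL'/CL = 1 / 2.22 = 0.4505
0.39·fm + (1 − fm) = 0.4505
fm = (0.4505 − 1) / (0.39 − 1) = 0.90

0.90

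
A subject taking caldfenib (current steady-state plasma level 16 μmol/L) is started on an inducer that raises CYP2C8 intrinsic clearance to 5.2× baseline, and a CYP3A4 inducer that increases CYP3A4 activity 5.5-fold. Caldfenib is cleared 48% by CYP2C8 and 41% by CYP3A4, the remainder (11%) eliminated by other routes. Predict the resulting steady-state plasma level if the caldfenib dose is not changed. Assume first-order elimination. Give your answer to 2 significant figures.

3.3 μmol/L

CYP2C8: 0.48 × 5.2 = 2.496
CYP3A4: 0.41 × 5.5 = 2.255
Other: 0.11 (unchanged)
Relative clearance = 2.496 + 2.255 + 0.11 = 4.861.
Steady-state plasma level ∝ 1/CL: new value = 16 / 4.861 = 3.3 μmol/L.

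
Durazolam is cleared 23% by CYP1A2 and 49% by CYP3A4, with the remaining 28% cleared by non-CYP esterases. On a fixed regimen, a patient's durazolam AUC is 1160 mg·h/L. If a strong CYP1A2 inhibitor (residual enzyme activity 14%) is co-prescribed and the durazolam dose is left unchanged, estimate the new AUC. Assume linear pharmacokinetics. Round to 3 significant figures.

The CYP1A2 pathway (23% of clearance) falls to 0.14× activity: 0.23 × 0.14 = 0.0322.
CYP3A4 (49%) and the residual 28% are unaffected.
CL_new/CL_old = 0.0322 + 0.49 + 0.28 = 0.8022.
New AUC = baseline ÷ relative clearance = 1160 / 0.8022 = 1.45 × 10³ mg·h/L.

1.45 × 10³ mg·h/L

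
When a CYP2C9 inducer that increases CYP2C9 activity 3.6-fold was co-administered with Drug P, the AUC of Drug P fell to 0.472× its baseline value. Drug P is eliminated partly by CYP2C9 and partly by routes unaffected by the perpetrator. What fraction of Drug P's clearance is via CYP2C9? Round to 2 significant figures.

0.43

Write x for the fraction cleared via CYP2C9. The observed AUC change means clearance rose to 1/0.472 = 2.119 of baseline.
Only the CYP2C9 route changed, so 2.119 = x·3.6 + (1 − x), giving x = 0.43.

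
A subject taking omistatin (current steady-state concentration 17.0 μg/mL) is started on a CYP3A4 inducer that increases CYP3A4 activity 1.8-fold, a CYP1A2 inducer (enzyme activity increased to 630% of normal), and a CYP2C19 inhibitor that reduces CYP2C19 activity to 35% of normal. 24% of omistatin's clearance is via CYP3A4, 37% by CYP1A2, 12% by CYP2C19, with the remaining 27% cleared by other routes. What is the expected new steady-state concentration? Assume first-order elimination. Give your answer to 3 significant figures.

CYP3A4: 0.24 × 1.8 = 0.432
CYP1A2: 0.37 × 6.3 = 2.331
CYP2C19: 0.12 × 0.35 = 0.042
Other: 0.27 (unchanged)
CL_new/CL_old = 0.432 + 2.331 + 0.042 + 0.27 = 3.075.
Dividing the baseline by the relative clearance: 17.0 / 3.075 = 5.53 μg/mL.

5.53 μg/mL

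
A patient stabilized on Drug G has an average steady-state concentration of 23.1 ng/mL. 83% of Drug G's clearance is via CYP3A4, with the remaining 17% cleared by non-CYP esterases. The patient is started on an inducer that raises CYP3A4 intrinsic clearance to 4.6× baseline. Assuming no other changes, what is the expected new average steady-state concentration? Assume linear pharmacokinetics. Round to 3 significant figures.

The CYP3A4 pathway (83% of clearance) is boosted to 4.6× activity: 0.83 × 4.6 = 3.818.
The remaining 17% of clearance is unaffected.
CL_new/CL_old = 3.818 + 0.17 = 3.988.
Average steady-state concentration ∝ 1/CL, so new value = 23.1 / 3.988 = 5.79 ng/mL.

5.79 ng/mL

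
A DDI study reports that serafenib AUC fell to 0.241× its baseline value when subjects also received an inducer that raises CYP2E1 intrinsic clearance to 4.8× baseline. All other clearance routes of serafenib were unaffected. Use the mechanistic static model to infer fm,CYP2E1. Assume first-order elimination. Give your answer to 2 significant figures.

Let fm be the CYP2E1 fraction. New clearance relative to baseline = fm × 4.8 + (1 − fm).
AUC ratio = 1 / (new CL fraction), so new CL fraction = 1 / 0.241 = 4.149.
fm × 4.8 + 1 − fm = 4.149  ⇒  fm × (4.8 − 1) = 3.149  ⇒  fm = 0.83.

0.83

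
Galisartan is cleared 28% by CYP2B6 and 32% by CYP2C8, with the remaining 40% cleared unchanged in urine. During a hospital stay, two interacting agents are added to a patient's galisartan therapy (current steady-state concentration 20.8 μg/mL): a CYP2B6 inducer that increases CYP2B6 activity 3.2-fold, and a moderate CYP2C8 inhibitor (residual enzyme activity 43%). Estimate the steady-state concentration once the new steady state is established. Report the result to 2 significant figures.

The CYP2B6 pathway (28% of clearance) is boosted to 3.2× activity: 0.28 × 3.2 = 0.896.
The CYP2C8 pathway (32% of clearance) drops to 0.43× activity: 0.32 × 0.43 = 0.1376.
Non-CYP routes (40%) are unchanged.
New clearance relative to baseline: 0.896 + 0.1376 + 0.4 = 1.4336.
Steady-state concentration ∝ 1/CL: new value = 20.8 / 1.4336 = 15 μg/mL.

15 μg/mL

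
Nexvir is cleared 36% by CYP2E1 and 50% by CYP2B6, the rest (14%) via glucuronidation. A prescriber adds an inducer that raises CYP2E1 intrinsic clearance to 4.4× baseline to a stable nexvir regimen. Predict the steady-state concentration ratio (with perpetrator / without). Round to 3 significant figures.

CYP2E1: 0.36 × 4.4 = 1.584
CYP2B6: 0.5 (unchanged)
Other: 0.14 (unchanged)
New clearance relative to baseline: 1.584 + 0.5 + 0.14 = 2.224.
Since steady-state concentration ∝ 1/CL, the ratio is 1 / 2.224 = 0.450.

0.450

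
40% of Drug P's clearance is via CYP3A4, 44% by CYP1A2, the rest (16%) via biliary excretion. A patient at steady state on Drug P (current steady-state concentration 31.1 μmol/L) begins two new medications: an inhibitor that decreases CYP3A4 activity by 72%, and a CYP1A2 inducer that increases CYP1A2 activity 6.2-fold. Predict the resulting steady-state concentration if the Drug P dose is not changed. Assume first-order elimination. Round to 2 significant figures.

10 μmol/L

CYP3A4: 0.4 × 0.28 = 0.112
CYP1A2: 0.44 × 6.2 = 2.728
Other: 0.16 (unchanged)
CL_new/CL_old = 0.112 + 2.728 + 0.16 = 3.
Dividing the baseline by the relative clearance: 31.1 / 3 = 10 μmol/L.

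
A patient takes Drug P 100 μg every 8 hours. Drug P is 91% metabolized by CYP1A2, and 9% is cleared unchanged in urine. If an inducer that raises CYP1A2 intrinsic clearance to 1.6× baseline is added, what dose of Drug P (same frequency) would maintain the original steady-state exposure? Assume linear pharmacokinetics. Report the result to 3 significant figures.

155 μg

The CYP1A2 pathway (91% of clearance) is boosted to 1.6× activity: 0.91 × 1.6 = 1.456.
The remaining 9% of clearance is unaffected.
CL_new/CL_old = 1.456 + 0.09 = 1.546.
Exposure is unchanged when dose changes in proportion to clearance. New dose = 100 μg × 1.546 = 155 μg.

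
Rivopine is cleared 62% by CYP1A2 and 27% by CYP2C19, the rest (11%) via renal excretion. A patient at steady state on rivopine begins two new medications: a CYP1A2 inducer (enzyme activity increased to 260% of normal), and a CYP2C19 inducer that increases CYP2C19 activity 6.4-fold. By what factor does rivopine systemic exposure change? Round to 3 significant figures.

The CYP1A2 pathway (62% of clearance) increases to 2.6× activity: 0.62 × 2.6 = 1.612.
The CYP2C19 pathway (27% of clearance) rises to 6.4× activity: 0.27 × 6.4 = 1.728.
Non-CYP routes (11%) are unchanged.
CL_new/CL_old = 1.612 + 1.728 + 0.11 = 3.45.
Because systemic exposure varies inversely with clearance, the combined effect is 1 / 3.45 = 0.290.

0.290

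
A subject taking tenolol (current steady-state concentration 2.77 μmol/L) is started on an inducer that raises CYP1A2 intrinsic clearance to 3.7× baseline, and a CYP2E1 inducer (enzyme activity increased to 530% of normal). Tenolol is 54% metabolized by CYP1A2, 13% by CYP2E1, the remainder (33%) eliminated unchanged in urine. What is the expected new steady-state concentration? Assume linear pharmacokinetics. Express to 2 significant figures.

CYP1A2: 0.54 × 3.7 = 1.998
CYP2E1: 0.13 × 5.3 = 0.689
Other: 0.33 (unchanged)
New clearance relative to baseline: 1.998 + 0.689 + 0.33 = 3.017.
Steady-state concentration ∝ 1/CL: new value = 2.77 / 3.017 = 0.92 μmol/L.

0.92 μmol/L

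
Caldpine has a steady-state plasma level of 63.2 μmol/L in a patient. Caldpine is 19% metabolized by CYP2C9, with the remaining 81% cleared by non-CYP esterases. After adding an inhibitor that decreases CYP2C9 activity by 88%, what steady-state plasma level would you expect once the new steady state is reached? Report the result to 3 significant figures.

75.9 μmol/L

The CYP2C9 pathway (19% of clearance) falls to 0.12× activity: 0.19 × 0.12 = 0.0228.
Non-CYP routes (81%) are unchanged.
CL_new/CL_old = 0.0228 + 0.81 = 0.8328.
Steady-state plasma level ∝ 1/CL, so new value = 63.2 / 0.8328 = 75.9 μmol/L.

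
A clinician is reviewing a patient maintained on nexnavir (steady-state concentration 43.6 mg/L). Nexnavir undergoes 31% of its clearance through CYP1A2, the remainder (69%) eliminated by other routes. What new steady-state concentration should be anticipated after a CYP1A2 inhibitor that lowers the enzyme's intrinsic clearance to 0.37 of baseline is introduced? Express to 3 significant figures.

54.2 mg/L

CYP1A2: 0.31 × 0.37 = 0.1147
Other: 0.69 (unchanged)
New clearance relative to baseline: 0.1147 + 0.69 = 0.8047.
With dosing unchanged, steady-state concentration scales as 1/CL: 43.6 / 0.8047 = 54.2 mg/L.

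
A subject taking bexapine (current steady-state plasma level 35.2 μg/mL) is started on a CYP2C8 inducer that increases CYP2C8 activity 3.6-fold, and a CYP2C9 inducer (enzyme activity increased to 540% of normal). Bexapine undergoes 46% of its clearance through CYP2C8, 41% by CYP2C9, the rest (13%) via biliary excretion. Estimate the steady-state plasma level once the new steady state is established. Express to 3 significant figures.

8.80 μg/mL

The CYP2C8 pathway (46% of clearance) is boosted to 3.6× activity: 0.46 × 3.6 = 1.656.
The CYP2C9 pathway (41% of clearance) is boosted to 5.4× activity: 0.41 × 5.4 = 2.214.
Non-CYP routes (13%) are unchanged.
New clearance relative to baseline: 1.656 + 2.214 + 0.13 = 4.
New steady-state plasma level = 35.2 / 4 = 8.80 μg/mL (concentration scales inversely with clearance).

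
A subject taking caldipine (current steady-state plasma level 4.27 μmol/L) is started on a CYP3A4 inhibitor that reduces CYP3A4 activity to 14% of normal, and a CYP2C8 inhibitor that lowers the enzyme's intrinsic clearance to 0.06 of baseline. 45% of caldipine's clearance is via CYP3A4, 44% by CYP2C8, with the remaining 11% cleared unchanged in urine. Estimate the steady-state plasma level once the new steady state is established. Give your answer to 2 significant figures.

21 μmol/L

The CYP3A4 pathway (45% of clearance) drops to 0.14× activity: 0.45 × 0.14 = 0.063.
The CYP2C8 pathway (44% of clearance) is reduced to 0.06× activity: 0.44 × 0.06 = 0.0264.
The remaining 11% of clearance is unaffected.
New clearance relative to baseline: 0.063 + 0.0264 + 0.11 = 0.1994.
Dividing the baseline by the relative clearance: 4.27 / 0.1994 = 21 μmol/L.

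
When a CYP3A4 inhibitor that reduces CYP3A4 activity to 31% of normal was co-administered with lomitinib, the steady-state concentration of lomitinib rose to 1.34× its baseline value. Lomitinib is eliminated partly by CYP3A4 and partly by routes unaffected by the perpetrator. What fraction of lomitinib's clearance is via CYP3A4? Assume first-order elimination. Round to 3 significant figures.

CL'/CL = 1 / 1.34 = 0.7463
0.31·fm + (1 − fm) = 0.7463
fm = (0.7463 − 1) / (0.31 − 1) = 0.368

0.368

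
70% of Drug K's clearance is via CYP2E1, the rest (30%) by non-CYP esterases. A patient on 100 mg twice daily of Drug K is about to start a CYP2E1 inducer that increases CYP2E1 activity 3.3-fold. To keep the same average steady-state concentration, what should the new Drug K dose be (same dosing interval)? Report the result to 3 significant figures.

261 mg

The CYP2E1 pathway (70% of clearance) rises to 3.3× activity: 0.7 × 3.3 = 2.31.
Non-CYP routes (30%) are unchanged.
Relative clearance = 2.31 + 0.3 = 2.61.
Exposure is unchanged when dose changes in proportion to clearance. New dose = 100 mg × 2.61 = 261 mg.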